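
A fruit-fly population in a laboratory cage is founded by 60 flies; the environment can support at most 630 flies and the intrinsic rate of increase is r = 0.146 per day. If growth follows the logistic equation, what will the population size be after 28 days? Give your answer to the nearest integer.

A = (K − N₀)/N₀ = (630 − 60)/60 = 9.5.
N(t) = K/(1 + A·e^(−rt)) = 630/(1 + 9.5×e^(−0.146×28)).
e^(−4.088) = 0.016773; denominator = 1 + 9.5×0.016773 = 1.1593.
N = 630/1.1593 = 543.412.

543 flies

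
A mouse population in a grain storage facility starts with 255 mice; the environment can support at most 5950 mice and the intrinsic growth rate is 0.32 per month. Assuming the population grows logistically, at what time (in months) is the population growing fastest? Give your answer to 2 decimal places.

Logistic growth is fastest at N = K/2 = 2975.
A = (K − N₀)/N₀ = 22.333. Set K/(1 + A·e^(−rt)) = K/2 → A·e^(−rt) = 1.
e^(−0.32t) = 1/22.333 = 0.0447761, so t = ln(22.333)/0.32 = 3.1061/0.32 = 9.7065.

9.71 months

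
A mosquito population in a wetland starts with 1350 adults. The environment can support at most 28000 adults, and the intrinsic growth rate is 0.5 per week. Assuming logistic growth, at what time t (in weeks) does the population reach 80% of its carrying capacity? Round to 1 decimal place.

A = (K − N₀)/N₀ = (28000 − 1350)/1350 = 19.741.
Solve 28000/(1 + 19.741·e^(−0.5t)) = 22400: 1 + 19.741·e^(−0.5t) = 1.25, so e^(−0.5t) = 0.0126642.
−0.5·t = ln(0.0126642) = -4.369, so t = 4.369/0.5 = 8.738.

8.7 weeks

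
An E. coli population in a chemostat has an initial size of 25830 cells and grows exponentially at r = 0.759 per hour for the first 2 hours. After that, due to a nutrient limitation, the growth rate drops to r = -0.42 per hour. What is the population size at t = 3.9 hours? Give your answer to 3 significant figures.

Phase 1: N(2) = 25830·e^(0.759×2) = 25830·e^1.518 = 117865.
Phase 2 runs for 3.9 − 2 = 1.9 hours at r = -0.42.
N(3.9) = 117865·e^(-0.42×1.9) = 117865·e^-0.798 = 53066.

53100 cells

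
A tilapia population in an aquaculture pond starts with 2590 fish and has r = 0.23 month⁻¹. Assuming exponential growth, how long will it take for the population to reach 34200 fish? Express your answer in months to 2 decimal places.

Set N₀·e^(rt) = 34200: e^(0.23·t) = 34200/2590 = 13.205.
0.23·t = ln(13.205) = 2.5806, so t = 2.5806/0.23 = 11.22.

11.22 months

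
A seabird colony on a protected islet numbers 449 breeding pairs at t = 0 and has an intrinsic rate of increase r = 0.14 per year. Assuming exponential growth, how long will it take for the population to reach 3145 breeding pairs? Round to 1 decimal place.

Set N₀·e^(rt) = 3145: e^(0.14·t) = 3145/449 = 7.0045.
0.14·t = ln(7.0045) = 1.9465, so t = 1.9465/0.14 = 13.904.

13.9 years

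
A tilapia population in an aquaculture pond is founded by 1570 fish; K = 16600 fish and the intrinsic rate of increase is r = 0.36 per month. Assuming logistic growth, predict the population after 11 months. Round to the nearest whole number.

A = (K − N₀)/N₀ = (16600 − 1570)/1570 = 9.5732.
N(t) = K/(1 + A·e^(−rt)) = 16600/(1 + 9.5732×e^(−0.36×11)).
e^(−3.96) = 0.019063; denominator = 1 + 9.5732×0.019063 = 1.1825.
N = 16600/1.1825 = 14038.1.

14038 fish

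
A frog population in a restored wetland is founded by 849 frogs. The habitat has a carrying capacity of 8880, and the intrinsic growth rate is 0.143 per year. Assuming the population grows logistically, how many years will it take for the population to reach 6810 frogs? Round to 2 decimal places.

A = (K − N₀)/N₀ = (8880 − 849)/849 = 9.4594.
Solve 8880/(1 + 9.4594·e^(−0.143t)) = 6810: 1 + 9.4594·e^(−0.143t) = 1.304, so e^(−0.143t) = 0.0321337.
−0.143·t = ln(0.0321337) = -3.4378, so t = 3.4378/0.143 = 24.041.

24.04 years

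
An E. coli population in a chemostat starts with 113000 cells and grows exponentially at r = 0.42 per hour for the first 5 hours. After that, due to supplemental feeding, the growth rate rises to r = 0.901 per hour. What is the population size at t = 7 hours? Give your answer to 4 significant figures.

Phase 1: N(5) = 113000·e^(0.42×5) = 113000·e^2.1 = 922777.
Phase 2 runs for 7 − 5 = 2 hours at r = 0.901.
N(7) = 922777·e^(0.901×2) = 922777·e^1.802 = 5.593653×10^6.

5594000 cells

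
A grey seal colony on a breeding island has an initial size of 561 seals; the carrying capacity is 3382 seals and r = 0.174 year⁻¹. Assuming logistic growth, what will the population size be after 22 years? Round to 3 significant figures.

A = (K − N₀)/N₀ = (3382 − 561)/561 = 5.0285.
N(t) = K/(1 + A·e^(−rt)) = 3382/(1 + 5.0285×e^(−0.174×22)).
e^(−3.828) = 0.021753; denominator = 1 + 5.0285×0.021753 = 1.1094.
N = 3382/1.1094 = 3048.53.

3050 seals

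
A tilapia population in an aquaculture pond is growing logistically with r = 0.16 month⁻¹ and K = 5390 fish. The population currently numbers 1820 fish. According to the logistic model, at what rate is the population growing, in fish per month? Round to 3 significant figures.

dN/dt = rN(1 − N/K) = 0.16 × 1820 × (1 − 1820/5390).
1 − 1820/5390 = 0.66234; dN/dt = 0.16 × 1820 × 0.66234 = 192.87.

193 fish per month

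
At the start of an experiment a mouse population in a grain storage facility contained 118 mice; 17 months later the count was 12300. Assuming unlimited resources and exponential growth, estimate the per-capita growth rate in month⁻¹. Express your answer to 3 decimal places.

0.273 per month

From N(t) = N₀·e^(rt): e^(r·17) = 12300/118 = 104.24.
r·17 = ln(104.24) = 4.6467, so r = 4.6467/17 = 0.27333.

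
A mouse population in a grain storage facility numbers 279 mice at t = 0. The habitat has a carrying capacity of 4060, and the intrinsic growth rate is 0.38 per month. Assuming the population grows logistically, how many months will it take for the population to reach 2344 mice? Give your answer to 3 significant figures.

7.68 months

A = (K − N₀)/N₀ = (4060 − 279)/279 = 13.552.
Solve 4060/(1 + 13.552·e^(−0.38t)) = 2344: 1 + 13.552·e^(−0.38t) = 1.7321, so e^(−0.38t) = 0.0540203.
−0.38·t = ln(0.0540203) = -2.9184, so t = 2.9184/0.38 = 7.68.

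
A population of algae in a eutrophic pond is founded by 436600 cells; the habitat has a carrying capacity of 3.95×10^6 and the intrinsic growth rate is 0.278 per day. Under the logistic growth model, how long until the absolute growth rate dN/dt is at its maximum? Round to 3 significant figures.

Logistic growth is fastest at N = K/2 = 1.975×10^6.
A = (K − N₀)/N₀ = 8.0472. Set K/(1 + A·e^(−rt)) = K/2 → A·e^(−rt) = 1.
e^(−0.278t) = 1/8.0472 = 0.124267, so t = ln(8.0472)/0.278 = 2.0853/0.278 = 7.5012.

7.50 days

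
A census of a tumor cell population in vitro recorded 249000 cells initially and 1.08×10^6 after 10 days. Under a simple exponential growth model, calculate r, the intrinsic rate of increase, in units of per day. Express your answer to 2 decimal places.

0.15 per day

From N(t) = N₀·e^(rt): e^(r·10) = 1.08×10^6/249000 = 4.3373.
r·10 = ln(4.3373) = 1.4673, so r = 1.4673/10 = 0.14673.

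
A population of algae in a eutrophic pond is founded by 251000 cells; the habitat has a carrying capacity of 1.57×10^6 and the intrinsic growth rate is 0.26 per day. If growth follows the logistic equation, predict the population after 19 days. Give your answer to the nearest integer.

1513111 cells

A = (K − N₀)/N₀ = (1.57×10^6 − 251000)/251000 = 5.255.
N(t) = K/(1 + A·e^(−rt)) = 1.57×10^6/(1 + 5.255×e^(−0.26×19)).
e^(−4.94) = 0.0071546; denominator = 1 + 5.255×0.0071546 = 1.0376.
N = 1.57×10^6/1.0376 = 1.513111×10^6.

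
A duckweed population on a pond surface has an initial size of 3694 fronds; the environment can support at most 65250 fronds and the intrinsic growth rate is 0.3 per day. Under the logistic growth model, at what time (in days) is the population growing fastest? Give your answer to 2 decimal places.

Logistic growth is fastest at N = K/2 = 32625.
A = (K − N₀)/N₀ = 16.664. Set K/(1 + A·e^(−rt)) = K/2 → A·e^(−rt) = 1.
e^(−0.3t) = 1/16.664 = 0.0600104, so t = ln(16.664)/0.3 = 2.8132/0.3 = 9.3775.

9.38 days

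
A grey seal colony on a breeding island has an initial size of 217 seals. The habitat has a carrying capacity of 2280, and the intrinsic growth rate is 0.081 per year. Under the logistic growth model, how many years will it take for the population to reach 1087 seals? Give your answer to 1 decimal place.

A = (K − N₀)/N₀ = (2280 − 217)/217 = 9.5069.
Solve 2280/(1 + 9.5069·e^(−0.081t)) = 1087: 1 + 9.5069·e^(−0.081t) = 2.0975, so e^(−0.081t) = 0.115444.
−0.081·t = ln(0.115444) = -2.159, so t = 2.159/0.081 = 26.654.

26.7 years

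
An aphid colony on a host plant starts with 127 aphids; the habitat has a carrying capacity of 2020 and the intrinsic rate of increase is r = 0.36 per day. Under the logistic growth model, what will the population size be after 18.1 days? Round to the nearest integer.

1976 aphids

A = (K − N₀)/N₀ = (2020 − 127)/127 = 14.906.
N(t) = K/(1 + A·e^(−rt)) = 2020/(1 + 14.906×e^(−0.36×18.1)).
e^(−6.516) = 0.0014796; denominator = 1 + 14.906×0.0014796 = 1.0221.
N = 2020/1.0221 = 1976.41.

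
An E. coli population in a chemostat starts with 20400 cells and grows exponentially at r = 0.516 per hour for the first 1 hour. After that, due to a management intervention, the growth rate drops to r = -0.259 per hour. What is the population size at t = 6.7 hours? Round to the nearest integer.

Phase 1: N(1) = 20400·e^(0.516×1) = 20400·e^0.516 = 34176.4.
Phase 2 runs for 6.7 − 1 = 5.7 hours at r = -0.259.
N(6.7) = 34176.4·e^(-0.259×5.7) = 34176.4·e^-1.476 = 7808.67.

7809 cells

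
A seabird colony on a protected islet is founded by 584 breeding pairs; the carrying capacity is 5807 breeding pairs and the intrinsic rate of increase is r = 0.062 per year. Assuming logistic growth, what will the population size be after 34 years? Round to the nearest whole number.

A = (K − N₀)/N₀ = (5807 − 584)/584 = 8.9435.
N(t) = K/(1 + A·e^(−rt)) = 5807/(1 + 8.9435×e^(−0.062×34)).
e^(−2.108) = 0.12148; denominator = 1 + 8.9435×0.12148 = 2.0865.
N = 5807/2.0865 = 2783.18.

2783 breeding pairs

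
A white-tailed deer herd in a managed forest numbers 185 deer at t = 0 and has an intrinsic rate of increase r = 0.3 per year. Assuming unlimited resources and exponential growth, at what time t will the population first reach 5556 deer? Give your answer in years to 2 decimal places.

11.34 years

Set N₀·e^(rt) = 5556: e^(0.3·t) = 5556/185 = 30.032.
0.3·t = ln(30.032) = 3.4023, so t = 3.4023/0.3 = 11.341.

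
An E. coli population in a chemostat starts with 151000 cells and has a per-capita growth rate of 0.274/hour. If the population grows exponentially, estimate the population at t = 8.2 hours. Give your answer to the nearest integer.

N(t) = N₀·e^(rt) = 151000 × e^(0.274×8.2) = 151000 × e^2.247.
e^2.247 ≈ 9.4574, so N ≈ 151000 × 9.4574 = 1.428071×10^6.

1428071 cells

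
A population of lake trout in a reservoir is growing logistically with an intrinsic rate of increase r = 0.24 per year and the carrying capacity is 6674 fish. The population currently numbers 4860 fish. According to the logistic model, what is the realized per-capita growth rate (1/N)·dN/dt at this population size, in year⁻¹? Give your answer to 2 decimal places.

(1/N)·dN/dt = r(1 − N/K) = 0.24 × (1 − 4860/6674).
= 0.24 × 0.2718 = 0.065232.

0.07 per year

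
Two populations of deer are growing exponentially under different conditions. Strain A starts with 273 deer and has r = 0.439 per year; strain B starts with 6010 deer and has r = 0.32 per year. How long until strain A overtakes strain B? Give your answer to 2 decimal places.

Set 273·e^(0.439t) = 6010·e^(0.32t).
e^((0.439 − 0.32)t) = 6010/273 → e^(0.119·t) = 22.015.
0.119·t = ln(22.015) = 3.0917, so t = 3.0917/0.119 = 25.981.

25.98 years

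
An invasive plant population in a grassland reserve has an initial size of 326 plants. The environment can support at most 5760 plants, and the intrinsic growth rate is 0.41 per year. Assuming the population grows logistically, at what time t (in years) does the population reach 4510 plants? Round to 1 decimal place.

10.0 years

A = (K − N₀)/N₀ = (5760 − 326)/326 = 16.669.
Solve 5760/(1 + 16.669·e^(−0.41t)) = 4510: 1 + 16.669·e^(−0.41t) = 1.2772, so e^(−0.41t) = 0.0166277.
−0.41·t = ln(0.0166277) = -4.0967, so t = 4.0967/0.41 = 9.9919.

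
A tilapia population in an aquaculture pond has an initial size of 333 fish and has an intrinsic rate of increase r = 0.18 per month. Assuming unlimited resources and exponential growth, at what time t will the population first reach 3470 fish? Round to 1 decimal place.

13.0 months

Set N₀·e^(rt) = 3470: e^(0.18·t) = 3470/333 = 10.42.
0.18·t = ln(10.42) = 2.3438, so t = 2.3438/0.18 = 13.021.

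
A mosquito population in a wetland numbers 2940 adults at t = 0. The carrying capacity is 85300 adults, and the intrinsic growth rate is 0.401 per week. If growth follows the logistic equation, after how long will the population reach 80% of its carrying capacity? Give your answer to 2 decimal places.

11.77 weeks

A = (K − N₀)/N₀ = (85300 − 2940)/2940 = 28.014.
Solve 85300/(1 + 28.014·e^(−0.401t)) = 68240: 1 + 28.014·e^(−0.401t) = 1.25, so e^(−0.401t) = 0.00892424.
−0.401·t = ln(0.00892424) = -4.719, so t = 4.719/0.401 = 11.768.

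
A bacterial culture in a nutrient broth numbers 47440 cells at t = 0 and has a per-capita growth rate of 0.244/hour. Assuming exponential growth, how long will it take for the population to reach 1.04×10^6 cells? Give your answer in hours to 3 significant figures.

Set N₀·e^(rt) = 1.04×10^6: e^(0.244·t) = 1.04×10^6/47440 = 21.922.
0.244·t = ln(21.922) = 3.0875, so t = 3.0875/0.244 = 12.654.

12.7 hours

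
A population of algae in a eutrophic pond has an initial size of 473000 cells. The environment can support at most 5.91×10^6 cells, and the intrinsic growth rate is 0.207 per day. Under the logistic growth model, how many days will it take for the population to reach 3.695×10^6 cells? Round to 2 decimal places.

14.27 days

A = (K − N₀)/N₀ = (5.91×10^6 − 473000)/473000 = 11.495.
Solve 5.91×10^6/(1 + 11.495·e^(−0.207t)) = 3.695×10^6: 1 + 11.495·e^(−0.207t) = 1.5995, so e^(−0.207t) = 0.0521508.
−0.207·t = ln(0.0521508) = -2.9536, so t = 2.9536/0.207 = 14.269.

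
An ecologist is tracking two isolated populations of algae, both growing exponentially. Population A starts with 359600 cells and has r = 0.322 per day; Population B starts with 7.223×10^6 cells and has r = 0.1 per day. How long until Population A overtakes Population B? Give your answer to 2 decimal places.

13.51 days

Set 359600·e^(0.322t) = 7.223×10^6·e^(0.1t).
e^((0.322 − 0.1)t) = 7.223×10^6/359600 → e^(0.222·t) = 20.086.
0.222·t = ln(20.086) = 3, so t = 3/0.222 = 13.514.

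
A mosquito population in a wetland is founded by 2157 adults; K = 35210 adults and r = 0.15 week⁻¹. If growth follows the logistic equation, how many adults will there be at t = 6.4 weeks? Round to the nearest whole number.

5127 adults

A = (K − N₀)/N₀ = (35210 − 2157)/2157 = 15.324.
N(t) = K/(1 + A·e^(−rt)) = 35210/(1 + 15.324×e^(−0.15×6.4)).
e^(−0.96) = 0.38289; denominator = 1 + 15.324×0.38289 = 6.8673.
N = 35210/6.8673 = 5127.2.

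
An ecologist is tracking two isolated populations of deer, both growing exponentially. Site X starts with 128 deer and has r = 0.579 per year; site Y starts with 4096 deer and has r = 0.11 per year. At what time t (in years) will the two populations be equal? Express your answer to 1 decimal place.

Set 128·e^(0.579t) = 4096·e^(0.11t).
e^((0.579 − 0.11)t) = 4096/128 → e^(0.469·t) = 32.
0.469·t = ln(32) = 3.4657, so t = 3.4657/0.469 = 7.3896.

7.4 years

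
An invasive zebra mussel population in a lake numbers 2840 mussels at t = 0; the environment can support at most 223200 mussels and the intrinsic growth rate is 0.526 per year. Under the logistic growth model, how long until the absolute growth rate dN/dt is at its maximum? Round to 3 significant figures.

8.27 years

Logistic growth is fastest at N = K/2 = 111600.
A = (K − N₀)/N₀ = 77.592. Set K/(1 + A·e^(−rt)) = K/2 → A·e^(−rt) = 1.
e^(−0.526t) = 1/77.592 = 0.012888, so t = ln(77.592)/0.526 = 4.3515/0.526 = 8.2727.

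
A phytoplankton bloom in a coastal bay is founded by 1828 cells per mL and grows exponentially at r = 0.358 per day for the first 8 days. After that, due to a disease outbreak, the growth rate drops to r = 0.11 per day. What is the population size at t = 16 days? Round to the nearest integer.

77264 cells per mL

Phase 1: N(8) = 1828·e^(0.358×8) = 1828·e^2.864 = 32047.6.
Phase 2 runs for 16 − 8 = 8 days at r = 0.11.
N(16) = 32047.6·e^(0.11×8) = 32047.6·e^0.88 = 77263.6.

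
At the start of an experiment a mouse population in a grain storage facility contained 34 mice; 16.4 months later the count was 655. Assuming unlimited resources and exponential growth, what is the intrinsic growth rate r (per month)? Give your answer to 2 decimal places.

From N(t) = N₀·e^(rt): e^(r·16.4) = 655/34 = 19.265.
r·16.4 = ln(19.265) = 2.9583, so r = 2.9583/16.4 = 0.18038.

0.18 per month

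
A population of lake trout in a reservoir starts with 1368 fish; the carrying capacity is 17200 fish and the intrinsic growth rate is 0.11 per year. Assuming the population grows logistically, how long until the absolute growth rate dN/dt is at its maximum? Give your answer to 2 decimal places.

Logistic growth is fastest at N = K/2 = 8600.
A = (K − N₀)/N₀ = 11.573. Set K/(1 + A·e^(−rt)) = K/2 → A·e^(−rt) = 1.
e^(−0.11t) = 1/11.573 = 0.0864073, so t = ln(11.573)/0.11 = 2.4487/0.11 = 22.261.

22.26 years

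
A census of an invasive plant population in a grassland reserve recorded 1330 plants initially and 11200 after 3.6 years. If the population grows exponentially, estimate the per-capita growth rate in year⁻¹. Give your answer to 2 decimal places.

0.59 per year

From N(t) = N₀·e^(rt): e^(r·3.6) = 11200/1330 = 8.4211.
r·3.6 = ln(8.4211) = 2.1307, so r = 2.1307/3.6 = 0.59187.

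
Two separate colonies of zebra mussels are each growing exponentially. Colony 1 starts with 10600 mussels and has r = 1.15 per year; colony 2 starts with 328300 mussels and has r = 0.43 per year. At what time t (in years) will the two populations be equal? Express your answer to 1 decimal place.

4.8 years

Set 10600·e^(1.15t) = 328300·e^(0.43t).
e^((1.15 − 0.43)t) = 328300/10600 → e^(0.72·t) = 30.972.
0.72·t = ln(30.972) = 3.4331, so t = 3.4331/0.72 = 4.7682.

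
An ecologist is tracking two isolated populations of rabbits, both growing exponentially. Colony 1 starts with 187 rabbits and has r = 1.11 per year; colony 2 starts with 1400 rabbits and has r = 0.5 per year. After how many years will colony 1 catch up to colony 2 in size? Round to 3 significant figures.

Set 187·e^(1.11t) = 1400·e^(0.5t).
e^((1.11 − 0.5)t) = 1400/187 → e^(0.61·t) = 7.4866.
0.61·t = ln(7.4866) = 2.0131, so t = 2.0131/0.61 = 3.3002.

3.30 years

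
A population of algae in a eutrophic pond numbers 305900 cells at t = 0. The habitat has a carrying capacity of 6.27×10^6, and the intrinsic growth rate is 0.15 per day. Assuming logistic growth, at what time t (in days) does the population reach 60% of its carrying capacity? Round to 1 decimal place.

A = (K − N₀)/N₀ = (6.27×10^6 − 305900)/305900 = 19.497.
Solve 6.27×10^6/(1 + 19.497·e^(−0.15t)) = 3.762×10^6: 1 + 19.497·e^(−0.15t) = 1.6667, so e^(−0.15t) = 0.0341935.
−0.15·t = ln(0.0341935) = -3.3757, so t = 3.3757/0.15 = 22.505.

22.5 days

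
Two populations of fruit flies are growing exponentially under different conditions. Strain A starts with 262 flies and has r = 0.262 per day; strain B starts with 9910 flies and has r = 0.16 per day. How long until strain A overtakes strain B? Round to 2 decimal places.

35.62 days

Set 262·e^(0.262t) = 9910·e^(0.16t).
e^((0.262 − 0.16)t) = 9910/262 → e^(0.102·t) = 37.824.
0.102·t = ln(37.824) = 3.633, so t = 3.633/0.102 = 35.617.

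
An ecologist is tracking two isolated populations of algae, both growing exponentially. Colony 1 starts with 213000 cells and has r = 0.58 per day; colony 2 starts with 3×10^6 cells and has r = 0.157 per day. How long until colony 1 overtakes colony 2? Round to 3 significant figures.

6.25 days

Set 213000·e^(0.58t) = 3×10^6·e^(0.157t).
e^((0.58 − 0.157)t) = 3×10^6/213000 → e^(0.423·t) = 14.085.
0.423·t = ln(14.085) = 2.6451, so t = 2.6451/0.423 = 6.2531.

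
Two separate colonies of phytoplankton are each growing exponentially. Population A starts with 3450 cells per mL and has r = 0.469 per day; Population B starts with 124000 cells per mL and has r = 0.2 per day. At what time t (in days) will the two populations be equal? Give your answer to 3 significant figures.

Set 3450·e^(0.469t) = 124000·e^(0.2t).
e^((0.469 − 0.2)t) = 124000/3450 → e^(0.269·t) = 35.942.
0.269·t = ln(35.942) = 3.5819, so t = 3.5819/0.269 = 13.316.

13.3 days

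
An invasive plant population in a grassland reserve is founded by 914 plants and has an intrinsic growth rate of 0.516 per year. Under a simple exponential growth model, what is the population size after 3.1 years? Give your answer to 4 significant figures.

N(t) = N₀·e^(rt) = 914 × e^(0.516×3.1) = 914 × e^1.6.
e^1.6 ≈ 4.9511, so N ≈ 914 × 4.9511 = 4525.26.

4525 plants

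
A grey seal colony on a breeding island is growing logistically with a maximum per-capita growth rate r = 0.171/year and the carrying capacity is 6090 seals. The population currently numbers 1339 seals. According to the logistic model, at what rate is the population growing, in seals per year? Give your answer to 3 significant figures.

dN/dt = rN(1 − N/K) = 0.171 × 1339 × (1 − 1339/6090).
1 − 1339/6090 = 0.78013; dN/dt = 0.171 × 1339 × 0.78013 = 178.63.

179 seals per year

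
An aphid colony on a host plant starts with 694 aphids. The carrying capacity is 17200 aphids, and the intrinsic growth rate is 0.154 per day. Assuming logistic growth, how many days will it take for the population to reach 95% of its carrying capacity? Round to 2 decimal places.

39.70 days

A = (K − N₀)/N₀ = (17200 − 694)/694 = 23.784.
Solve 17200/(1 + 23.784·e^(−0.154t)) = 16340: 1 + 23.784·e^(−0.154t) = 1.0526, so e^(−0.154t) = 0.00221291.
−0.154·t = ln(0.00221291) = -6.1134, so t = 6.1134/0.154 = 39.698.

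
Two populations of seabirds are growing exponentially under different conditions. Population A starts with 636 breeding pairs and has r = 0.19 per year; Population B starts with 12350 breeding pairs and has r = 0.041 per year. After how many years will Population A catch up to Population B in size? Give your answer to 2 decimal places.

Set 636·e^(0.19t) = 12350·e^(0.041t).
e^((0.19 − 0.041)t) = 12350/636 → e^(0.149·t) = 19.418.
0.149·t = ln(19.418) = 2.9662, so t = 2.9662/0.149 = 19.907.

19.91 years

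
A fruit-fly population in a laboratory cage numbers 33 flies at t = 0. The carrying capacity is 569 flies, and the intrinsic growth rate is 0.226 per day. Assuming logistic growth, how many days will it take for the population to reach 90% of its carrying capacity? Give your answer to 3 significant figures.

A = (K − N₀)/N₀ = (569 − 33)/33 = 16.242.
Solve 569/(1 + 16.242·e^(−0.226t)) = 512.1: 1 + 16.242·e^(−0.226t) = 1.1111, so e^(−0.226t) = 0.0068408.
−0.226·t = ln(0.0068408) = -4.9849, so t = 4.9849/0.226 = 22.057.

22.1 days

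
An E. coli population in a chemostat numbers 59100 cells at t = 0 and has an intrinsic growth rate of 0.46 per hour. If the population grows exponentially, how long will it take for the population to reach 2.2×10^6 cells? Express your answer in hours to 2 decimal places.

7.86 hours

Set N₀·e^(rt) = 2.2×10^6: e^(0.46·t) = 2.2×10^6/59100 = 37.225.
0.46·t = ln(37.225) = 3.617, so t = 3.617/0.46 = 7.863.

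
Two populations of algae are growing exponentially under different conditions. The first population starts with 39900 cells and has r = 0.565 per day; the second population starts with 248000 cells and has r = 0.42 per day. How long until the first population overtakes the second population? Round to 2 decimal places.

Set 39900·e^(0.565t) = 248000·e^(0.42t).
e^((0.565 − 0.42)t) = 248000/39900 → e^(0.145·t) = 6.2155.
0.145·t = ln(6.2155) = 1.8271, so t = 1.8271/0.145 = 12.6.

12.60 days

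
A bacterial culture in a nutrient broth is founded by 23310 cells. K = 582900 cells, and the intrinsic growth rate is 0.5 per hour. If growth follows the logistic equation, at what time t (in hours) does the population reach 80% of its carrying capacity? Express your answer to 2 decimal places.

A = (K − N₀)/N₀ = (582900 − 23310)/23310 = 24.006.
Solve 582900/(1 + 24.006·e^(−0.5t)) = 466320: 1 + 24.006·e^(−0.5t) = 1.25, so e^(−0.5t) = 0.0104139.
−0.5·t = ln(0.0104139) = -4.5646, so t = 4.5646/0.5 = 9.1292.

9.13 hours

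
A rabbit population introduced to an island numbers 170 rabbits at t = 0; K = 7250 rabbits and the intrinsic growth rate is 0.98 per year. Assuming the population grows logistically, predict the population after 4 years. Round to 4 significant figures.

A = (K − N₀)/N₀ = (7250 − 170)/170 = 41.647.
N(t) = K/(1 + A·e^(−rt)) = 7250/(1 + 41.647×e^(−0.98×4)).
e^(−3.92) = 0.019841; denominator = 1 + 41.647×0.019841 = 1.8263.
N = 7250/1.8263 = 3969.72.

3970 rabbits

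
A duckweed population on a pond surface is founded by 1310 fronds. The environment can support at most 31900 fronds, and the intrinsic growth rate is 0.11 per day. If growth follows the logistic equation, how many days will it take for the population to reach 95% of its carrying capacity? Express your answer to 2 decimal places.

A = (K − N₀)/N₀ = (31900 − 1310)/1310 = 23.351.
Solve 31900/(1 + 23.351·e^(−0.11t)) = 30305: 1 + 23.351·e^(−0.11t) = 1.0526, so e^(−0.11t) = 0.00225392.
−0.11·t = ln(0.00225392) = -6.0951, so t = 6.0951/0.11 = 55.41.

55.41 days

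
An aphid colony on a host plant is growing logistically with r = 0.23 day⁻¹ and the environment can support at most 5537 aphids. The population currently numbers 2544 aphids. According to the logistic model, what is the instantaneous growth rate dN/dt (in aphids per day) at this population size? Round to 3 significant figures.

316 aphids per day

dN/dt = rN(1 − N/K) = 0.23 × 2544 × (1 − 2544/5537).
1 − 2544/5537 = 0.54055; dN/dt = 0.23 × 2544 × 0.54055 = 316.28.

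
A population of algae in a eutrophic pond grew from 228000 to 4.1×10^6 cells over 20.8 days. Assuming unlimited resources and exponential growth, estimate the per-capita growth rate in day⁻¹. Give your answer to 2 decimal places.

From N(t) = N₀·e^(rt): e^(r·20.8) = 4.1×10^6/228000 = 17.982.
r·20.8 = ln(17.982) = 2.8894, so r = 2.8894/20.8 = 0.13891.

0.14 per day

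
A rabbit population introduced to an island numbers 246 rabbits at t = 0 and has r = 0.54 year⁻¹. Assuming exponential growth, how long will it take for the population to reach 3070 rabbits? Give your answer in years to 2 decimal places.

4.67 years

Set N₀·e^(rt) = 3070: e^(0.54·t) = 3070/246 = 12.48.
0.54·t = ln(12.48) = 2.5241, so t = 2.5241/0.54 = 4.6743.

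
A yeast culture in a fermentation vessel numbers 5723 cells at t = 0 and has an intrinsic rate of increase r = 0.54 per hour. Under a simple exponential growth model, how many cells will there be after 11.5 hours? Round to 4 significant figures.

N(t) = N₀·e^(rt) = 5723 × e^(0.54×11.5) = 5723 × e^6.21.
e^6.21 ≈ 497.7, so N ≈ 5723 × 497.7 = 2.848344×10^6.

2848000 cells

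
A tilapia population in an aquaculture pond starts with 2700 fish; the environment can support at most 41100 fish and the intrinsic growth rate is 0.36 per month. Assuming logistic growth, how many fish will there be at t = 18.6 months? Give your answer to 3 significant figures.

40400 fish

A = (K − N₀)/N₀ = (41100 − 2700)/2700 = 14.222.
N(t) = K/(1 + A·e^(−rt)) = 41100/(1 + 14.222×e^(−0.36×18.6)).
e^(−6.696) = 0.0012358; denominator = 1 + 14.222×0.0012358 = 1.0176.
N = 41100/1.0176 = 40390.1.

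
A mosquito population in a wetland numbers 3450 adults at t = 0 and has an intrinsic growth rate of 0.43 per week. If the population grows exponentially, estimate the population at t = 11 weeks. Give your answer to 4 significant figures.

N(t) = N₀·e^(rt) = 3450 × e^(0.43×11) = 3450 × e^4.73.
e^4.73 ≈ 113.3, so N ≈ 3450 × 113.3 = 390870.

390900 adults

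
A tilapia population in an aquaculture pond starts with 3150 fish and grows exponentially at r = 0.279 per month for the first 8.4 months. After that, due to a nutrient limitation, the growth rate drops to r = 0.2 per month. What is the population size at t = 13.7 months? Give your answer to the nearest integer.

94727 fish

Phase 1: N(8.4) = 3150·e^(0.279×8.4) = 3150·e^2.344 = 32818.8.
Phase 2 runs for 13.7 − 8.4 = 5.3 months at r = 0.2.
N(13.7) = 32818.8·e^(0.2×5.3) = 32818.8·e^1.06 = 94727.3.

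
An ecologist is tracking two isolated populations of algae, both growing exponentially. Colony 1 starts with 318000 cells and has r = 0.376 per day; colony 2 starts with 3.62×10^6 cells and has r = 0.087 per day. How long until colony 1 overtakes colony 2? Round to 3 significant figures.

8.42 days

Set 318000·e^(0.376t) = 3.62×10^6·e^(0.087t).
e^((0.376 − 0.087)t) = 3.62×10^6/318000 → e^(0.289·t) = 11.384.
0.289·t = ln(11.384) = 2.4322, so t = 2.4322/0.289 = 8.4158.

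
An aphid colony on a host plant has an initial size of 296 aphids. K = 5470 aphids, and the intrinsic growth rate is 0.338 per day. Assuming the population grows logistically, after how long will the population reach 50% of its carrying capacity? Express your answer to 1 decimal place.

8.5 days

A = (K − N₀)/N₀ = (5470 − 296)/296 = 17.48.
Solve 5470/(1 + 17.48·e^(−0.338t)) = 2735: 1 + 17.48·e^(−0.338t) = 2, so e^(−0.338t) = 0.0572091.
−0.338·t = ln(0.0572091) = -2.861, so t = 2.861/0.338 = 8.4646.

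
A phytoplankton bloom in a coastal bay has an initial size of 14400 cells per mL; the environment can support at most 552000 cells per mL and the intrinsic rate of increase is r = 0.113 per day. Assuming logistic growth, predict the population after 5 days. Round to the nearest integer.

24844 cells per mL

A = (K − N₀)/N₀ = (552000 − 14400)/14400 = 37.333.
N(t) = K/(1 + A·e^(−rt)) = 552000/(1 + 37.333×e^(−0.113×5)).
e^(−0.565) = 0.56836; denominator = 1 + 37.333×0.56836 = 22.219.
N = 552000/22.219 = 24843.8.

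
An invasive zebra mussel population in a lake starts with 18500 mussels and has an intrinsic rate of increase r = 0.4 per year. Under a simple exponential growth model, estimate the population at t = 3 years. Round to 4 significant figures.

N(t) = N₀·e^(rt) = 18500 × e^(0.4×3) = 18500 × e^1.2.
e^1.2 ≈ 3.3201, so N ≈ 18500 × 3.3201 = 61422.2.

61420 mussels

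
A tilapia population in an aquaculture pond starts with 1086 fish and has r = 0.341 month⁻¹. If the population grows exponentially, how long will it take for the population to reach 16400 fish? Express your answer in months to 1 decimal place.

8.0 months

Set N₀·e^(rt) = 16400: e^(0.341·t) = 16400/1086 = 15.101.
0.341·t = ln(15.101) = 2.7148, so t = 2.7148/0.341 = 7.9612.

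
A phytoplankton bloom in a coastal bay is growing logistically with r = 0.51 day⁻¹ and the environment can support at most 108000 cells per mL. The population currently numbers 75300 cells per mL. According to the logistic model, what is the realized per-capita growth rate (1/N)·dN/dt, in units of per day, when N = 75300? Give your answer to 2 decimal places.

(1/N)·dN/dt = r(1 − N/K) = 0.51 × (1 − 75300/108000).
= 0.51 × 0.30278 = 0.15442.

0.15 per day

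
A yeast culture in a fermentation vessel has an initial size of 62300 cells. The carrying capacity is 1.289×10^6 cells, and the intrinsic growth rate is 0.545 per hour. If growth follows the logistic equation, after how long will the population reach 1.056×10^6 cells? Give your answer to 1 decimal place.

A = (K − N₀)/N₀ = (1.289×10^6 − 62300)/62300 = 19.69.
Solve 1.289×10^6/(1 + 19.69·e^(−0.545t)) = 1.056×10^6: 1 + 19.69·e^(−0.545t) = 1.2206, so e^(−0.545t) = 0.0112058.
−0.545·t = ln(0.0112058) = -4.4913, so t = 4.4913/0.545 = 8.241.

8.2 hours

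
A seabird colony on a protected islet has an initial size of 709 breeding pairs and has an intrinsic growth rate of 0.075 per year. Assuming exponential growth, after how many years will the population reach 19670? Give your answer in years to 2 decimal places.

Set N₀·e^(rt) = 19670: e^(0.075·t) = 19670/709 = 27.743.
0.075·t = ln(27.743) = 3.323, so t = 3.323/0.075 = 44.307.

44.31 years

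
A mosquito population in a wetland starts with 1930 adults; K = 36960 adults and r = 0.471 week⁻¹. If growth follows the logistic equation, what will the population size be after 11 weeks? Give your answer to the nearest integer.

33538 adults

A = (K − N₀)/N₀ = (36960 − 1930)/1930 = 18.15.
N(t) = K/(1 + A·e^(−rt)) = 36960/(1 + 18.15×e^(−0.471×11)).
e^(−5.181) = 0.0056224; denominator = 1 + 18.15×0.0056224 = 1.102.
N = 36960/1.102 = 33537.6.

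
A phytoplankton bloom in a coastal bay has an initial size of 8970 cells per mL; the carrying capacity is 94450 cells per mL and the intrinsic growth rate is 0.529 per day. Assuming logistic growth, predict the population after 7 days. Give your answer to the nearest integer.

A = (K − N₀)/N₀ = (94450 − 8970)/8970 = 9.5295.
N(t) = K/(1 + A·e^(−rt)) = 94450/(1 + 9.5295×e^(−0.529×7)).
e^(−3.703) = 0.024649; denominator = 1 + 9.5295×0.024649 = 1.2349.
N = 94450/1.2349 = 76484.

76484 cells per mL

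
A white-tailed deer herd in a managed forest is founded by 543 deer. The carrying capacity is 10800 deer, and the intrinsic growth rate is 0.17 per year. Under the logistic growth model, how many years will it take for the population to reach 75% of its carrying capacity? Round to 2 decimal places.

A = (K − N₀)/N₀ = (10800 − 543)/543 = 18.89.
Solve 10800/(1 + 18.89·e^(−0.17t)) = 8100: 1 + 18.89·e^(−0.17t) = 1.3333, so e^(−0.17t) = 0.0176465.
−0.17·t = ln(0.0176465) = -4.0372, so t = 4.0372/0.17 = 23.748.

23.75 years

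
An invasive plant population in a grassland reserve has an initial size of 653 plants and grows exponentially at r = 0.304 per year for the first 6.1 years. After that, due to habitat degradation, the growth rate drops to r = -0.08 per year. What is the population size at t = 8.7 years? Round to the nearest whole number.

3388 plants

Phase 1: N(6.1) = 653·e^(0.304×6.1) = 653·e^1.854 = 4171.28.
Phase 2 runs for 8.7 − 6.1 = 2.6 years at r = -0.08.
N(8.7) = 4171.28·e^(-0.08×2.6) = 4171.28·e^-0.208 = 3387.94.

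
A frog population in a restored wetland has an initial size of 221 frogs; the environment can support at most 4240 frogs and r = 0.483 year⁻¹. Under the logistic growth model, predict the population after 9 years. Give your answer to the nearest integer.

3432 frogs

A = (K − N₀)/N₀ = (4240 − 221)/221 = 18.186.
N(t) = K/(1 + A·e^(−rt)) = 4240/(1 + 18.186×e^(−0.483×9)).
e^(−4.347) = 0.012946; denominator = 1 + 18.186×0.012946 = 1.2354.
N = 4240/1.2354 = 3432.02.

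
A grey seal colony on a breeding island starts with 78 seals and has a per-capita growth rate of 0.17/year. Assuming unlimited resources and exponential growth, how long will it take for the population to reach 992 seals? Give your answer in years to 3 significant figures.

15.0 years

Set N₀·e^(rt) = 992: e^(0.17·t) = 992/78 = 12.718.
0.17·t = ln(12.718) = 2.543, so t = 2.543/0.17 = 14.959.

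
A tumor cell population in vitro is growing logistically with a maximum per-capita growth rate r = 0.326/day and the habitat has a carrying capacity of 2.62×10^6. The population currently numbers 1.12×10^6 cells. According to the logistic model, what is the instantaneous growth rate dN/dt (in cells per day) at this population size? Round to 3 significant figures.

dN/dt = rN(1 − N/K) = 0.326 × 1.12×10^6 × (1 − 1.12×10^6/2.62×10^6).
1 − 1.12×10^6/2.62×10^6 = 0.57252; dN/dt = 0.326 × 1.12×10^6 × 0.57252 = 2.09038×10^5.

209000 cells per day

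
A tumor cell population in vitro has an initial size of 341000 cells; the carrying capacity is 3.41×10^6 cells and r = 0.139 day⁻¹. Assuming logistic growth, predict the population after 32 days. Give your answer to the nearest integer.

3085086 cells

A = (K − N₀)/N₀ = (3.41×10^6 − 341000)/341000 = 9.
N(t) = K/(1 + A·e^(−rt)) = 3.41×10^6/(1 + 9×e^(−0.139×32)).
e^(−4.448) = 0.011702; denominator = 1 + 9×0.011702 = 1.1053.
N = 3.41×10^6/1.1053 = 3.085086×10^6.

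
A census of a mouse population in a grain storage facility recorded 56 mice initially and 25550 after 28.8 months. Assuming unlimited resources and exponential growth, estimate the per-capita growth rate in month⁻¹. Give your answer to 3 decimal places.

From N(t) = N₀·e^(rt): e^(r·28.8) = 25550/56 = 456.25.
r·28.8 = ln(456.25) = 6.123, so r = 6.123/28.8 = 0.21261.

0.213 per month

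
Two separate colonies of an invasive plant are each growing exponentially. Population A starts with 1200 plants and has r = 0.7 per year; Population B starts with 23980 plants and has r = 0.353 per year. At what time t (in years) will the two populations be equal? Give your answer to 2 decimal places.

Set 1200·e^(0.7t) = 23980·e^(0.353t).
e^((0.7 − 0.353)t) = 23980/1200 → e^(0.347·t) = 19.983.
0.347·t = ln(19.983) = 2.9949, so t = 2.9949/0.347 = 8.6308.

8.63 years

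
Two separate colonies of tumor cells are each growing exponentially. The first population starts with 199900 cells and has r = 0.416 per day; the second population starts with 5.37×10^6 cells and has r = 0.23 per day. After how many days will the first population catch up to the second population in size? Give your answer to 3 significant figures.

Set 199900·e^(0.416t) = 5.37×10^6·e^(0.23t).
e^((0.416 − 0.23)t) = 5.37×10^6/199900 → e^(0.186·t) = 26.863.
0.186·t = ln(26.863) = 3.2908, so t = 3.2908/0.186 = 17.692.

17.7 days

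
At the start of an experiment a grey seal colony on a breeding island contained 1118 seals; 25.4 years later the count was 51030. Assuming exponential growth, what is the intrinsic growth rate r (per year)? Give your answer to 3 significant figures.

From N(t) = N₀·e^(rt): e^(r·25.4) = 51030/1118 = 45.644.
r·25.4 = ln(45.644) = 3.8209, so r = 3.8209/25.4 = 0.15043.

0.150 per year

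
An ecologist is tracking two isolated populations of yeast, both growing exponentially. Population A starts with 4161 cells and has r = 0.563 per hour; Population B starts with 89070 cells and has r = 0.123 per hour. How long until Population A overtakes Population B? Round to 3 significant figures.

6.96 hours

Set 4161·e^(0.563t) = 89070·e^(0.123t).
e^((0.563 − 0.123)t) = 89070/4161 → e^(0.44·t) = 21.406.
0.44·t = ln(21.406) = 3.0637, so t = 3.0637/0.44 = 6.9629.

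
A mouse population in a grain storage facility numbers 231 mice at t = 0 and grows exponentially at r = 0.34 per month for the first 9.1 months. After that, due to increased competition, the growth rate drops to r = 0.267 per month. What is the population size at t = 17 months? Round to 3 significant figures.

Phase 1: N(9.1) = 231·e^(0.34×9.1) = 231·e^3.094 = 5097.05.
Phase 2 runs for 17 − 9.1 = 7.9 months at r = 0.267.
N(17) = 5097.05·e^(0.267×7.9) = 5097.05·e^2.109 = 42012.3.

42000 mice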